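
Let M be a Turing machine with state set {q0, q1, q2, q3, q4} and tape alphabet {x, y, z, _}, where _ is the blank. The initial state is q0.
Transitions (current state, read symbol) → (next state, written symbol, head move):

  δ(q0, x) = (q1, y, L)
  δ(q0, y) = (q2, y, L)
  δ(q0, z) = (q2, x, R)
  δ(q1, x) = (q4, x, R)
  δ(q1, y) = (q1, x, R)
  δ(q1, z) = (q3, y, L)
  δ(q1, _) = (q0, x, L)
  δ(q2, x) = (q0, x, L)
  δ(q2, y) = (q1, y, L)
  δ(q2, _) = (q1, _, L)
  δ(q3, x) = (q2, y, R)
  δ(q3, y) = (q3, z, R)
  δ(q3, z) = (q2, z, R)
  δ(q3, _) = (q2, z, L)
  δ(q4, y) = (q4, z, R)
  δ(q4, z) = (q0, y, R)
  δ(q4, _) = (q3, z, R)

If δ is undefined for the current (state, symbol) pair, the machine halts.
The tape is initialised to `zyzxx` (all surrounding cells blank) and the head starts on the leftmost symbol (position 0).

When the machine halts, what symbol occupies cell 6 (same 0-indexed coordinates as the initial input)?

z

q0 | [z]yzxx__   read z → write x, move R, go to q2
q2 | x[y]zxx__   read y → write y, move L, go to q1
q1 | [x]yzxx__   read x → write x, move R, go to q4
q4 | x[y]zxx__   read y → write z, move R, go to q4
q4 | xz[z]xx__   read z → write y, move R, go to q0
q0 | xzy[x]x__   read x → write y, move L, go to q1
q1 | xz[y]yx__   read y → write x, move R, go to q1
q1 | xzx[y]x__   read y → write x, move R, go to q1
q1 | xzxx[x]__   read x → write x, move R, go to q4
q4 | xzxxx[_]_   read _ → write z, move R, go to q3
q3 | xzxxxz[_]   read _ → write z, move L, go to q2
q2 | xzxxx[z]z
Cell 6 holds z when M halts.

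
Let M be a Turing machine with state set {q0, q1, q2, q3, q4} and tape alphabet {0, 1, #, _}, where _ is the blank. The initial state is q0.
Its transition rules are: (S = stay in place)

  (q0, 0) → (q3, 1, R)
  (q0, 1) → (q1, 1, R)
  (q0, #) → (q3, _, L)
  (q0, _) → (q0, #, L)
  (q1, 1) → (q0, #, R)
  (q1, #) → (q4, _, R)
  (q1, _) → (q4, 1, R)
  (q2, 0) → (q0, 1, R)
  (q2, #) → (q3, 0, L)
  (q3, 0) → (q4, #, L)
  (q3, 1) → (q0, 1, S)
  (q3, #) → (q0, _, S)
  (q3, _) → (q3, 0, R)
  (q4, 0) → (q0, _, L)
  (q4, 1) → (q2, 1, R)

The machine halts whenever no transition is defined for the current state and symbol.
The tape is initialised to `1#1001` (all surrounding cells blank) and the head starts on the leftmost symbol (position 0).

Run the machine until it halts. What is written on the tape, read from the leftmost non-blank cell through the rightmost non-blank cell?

1_11111

q0 | [1]#1001__   read 1 → write 1, move R, go to q1
q1 | 1[#]1001__   read # → write _, move R, go to q4
q4 | 1_[1]001__   read 1 → write 1, move R, go to q2
q2 | 1_1[0]01__   read 0 → write 1, move R, go to q0
q0 | 1_11[0]1__   read 0 → write 1, move R, go to q3
q3 | 1_111[1]__   read 1 → write 1, move S, go to q0
q0 | 1_111[1]__   read 1 → write 1, move R, go to q1
q1 | 1_1111[_]_   read _ → write 1, move R, go to q4
q4 | 1_11111[_]
The non-blank tape span at halt is 1_11111.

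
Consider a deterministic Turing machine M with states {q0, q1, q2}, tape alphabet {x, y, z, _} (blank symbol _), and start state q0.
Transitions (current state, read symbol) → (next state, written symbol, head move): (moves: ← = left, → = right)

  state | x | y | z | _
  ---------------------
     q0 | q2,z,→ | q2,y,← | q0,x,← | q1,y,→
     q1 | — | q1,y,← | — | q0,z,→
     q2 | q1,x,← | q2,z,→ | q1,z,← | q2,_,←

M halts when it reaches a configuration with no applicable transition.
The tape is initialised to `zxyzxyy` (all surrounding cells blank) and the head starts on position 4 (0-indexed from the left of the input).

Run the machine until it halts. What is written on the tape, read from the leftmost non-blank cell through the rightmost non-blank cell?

zxyzzzz

state=q0 head=4 tape=zxyz[x]yy_   (q0,x)→(q2,z,→)
state=q2 head=5 tape=zxyzz[y]y_   (q2,y)→(q2,z,→)
state=q2 head=6 tape=zxyzzz[y]_   (q2,y)→(q2,z,→)
state=q2 head=7 tape=zxyzzzz[_]   (q2,_)→(q2,_,←)
state=q2 head=6 tape=zxyzzz[z]_   (q2,z)→(q1,z,←)
state=q1 head=5 tape=zxyzz[z]z_
The non-blank tape span at halt is zxyzzzz.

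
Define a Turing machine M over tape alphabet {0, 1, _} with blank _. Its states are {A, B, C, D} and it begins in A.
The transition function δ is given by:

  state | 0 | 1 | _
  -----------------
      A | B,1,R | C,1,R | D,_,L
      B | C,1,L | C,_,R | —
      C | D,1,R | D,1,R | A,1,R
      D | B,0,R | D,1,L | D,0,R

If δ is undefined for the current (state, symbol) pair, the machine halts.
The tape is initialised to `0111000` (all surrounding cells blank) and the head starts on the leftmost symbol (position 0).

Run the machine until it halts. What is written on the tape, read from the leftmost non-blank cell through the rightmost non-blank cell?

1000_10

state=A head=0 tape=[0]111000_   (A,0)→(B,1,R)
state=B head=1 tape=1[1]11000_   (B,1)→(C,_,R)
state=C head=2 tape=1_[1]1000_   (C,1)→(D,1,R)
state=D head=3 tape=1_1[1]000_   (D,1)→(D,1,L)
state=D head=2 tape=1_[1]1000_   (D,1)→(D,1,L)
state=D head=1 tape=1[_]11000_   (D,_)→(D,0,R)
state=D head=2 tape=10[1]1000_   (D,1)→(D,1,L)
state=D head=1 tape=1[0]11000_   (D,0)→(B,0,R)
state=B head=2 tape=10[1]1000_   (B,1)→(C,_,R)
state=C head=3 tape=10_[1]000_   (C,1)→(D,1,R)
state=D head=4 tape=10_1[0]00_   (D,0)→(B,0,R)
state=B head=5 tape=10_10[0]0_   (B,0)→(C,1,L)
state=C head=4 tape=10_1[0]10_   (C,0)→(D,1,R)
state=D head=5 tape=10_11[1]0_   (D,1)→(D,1,L)
state=D head=4 tape=10_1[1]10_   (D,1)→(D,1,L)
state=D head=3 tape=10_[1]110_   (D,1)→(D,1,L)
state=D head=2 tape=10[_]1110_   (D,_)→(D,0,R)
state=D head=3 tape=100[1]110_   (D,1)→(D,1,L)
state=D head=2 tape=10[0]1110_   (D,0)→(B,0,R)
state=B head=3 tape=100[1]110_   (B,1)→(C,_,R)
state=C head=4 tape=100_[1]10_   (C,1)→(D,1,R)
state=D head=5 tape=100_1[1]0_   (D,1)→(D,1,L)
state=D head=4 tape=100_[1]10_   (D,1)→(D,1,L)
state=D head=3 tape=100[_]110_   (D,_)→(D,0,R)
state=D head=4 tape=1000[1]10_   (D,1)→(D,1,L)
state=D head=3 tape=100[0]110_   (D,0)→(B,0,R)
state=B head=4 tape=1000[1]10_   (B,1)→(C,_,R)
state=C head=5 tape=1000_[1]0_   (C,1)→(D,1,R)
state=D head=6 tape=1000_1[0]_   (D,0)→(B,0,R)
state=B head=7 tape=1000_10[_]
The non-blank tape span at halt is 1000_10.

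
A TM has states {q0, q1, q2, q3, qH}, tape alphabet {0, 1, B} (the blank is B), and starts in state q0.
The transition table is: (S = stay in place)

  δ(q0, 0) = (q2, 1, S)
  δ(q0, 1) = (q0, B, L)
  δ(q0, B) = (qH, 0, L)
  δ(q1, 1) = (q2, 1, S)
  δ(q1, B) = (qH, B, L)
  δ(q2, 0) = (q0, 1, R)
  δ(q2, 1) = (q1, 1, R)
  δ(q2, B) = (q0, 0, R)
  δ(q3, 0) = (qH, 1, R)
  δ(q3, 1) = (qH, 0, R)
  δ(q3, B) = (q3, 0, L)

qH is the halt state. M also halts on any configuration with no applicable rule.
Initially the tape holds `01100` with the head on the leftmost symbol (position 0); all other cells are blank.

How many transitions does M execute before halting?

q0 | [0]1100   read 0 → write 1, move S, go to q2
q2 | [1]1100   read 1 → write 1, move R, go to q1
q1 | 1[1]100   read 1 → write 1, move S, go to q2
q2 | 1[1]100   read 1 → write 1, move R, go to q1
q1 | 11[1]00   read 1 → write 1, move S, go to q2
q2 | 11[1]00   read 1 → write 1, move R, go to q1
q1 | 111[0]0
M halts after 6 transitions.

6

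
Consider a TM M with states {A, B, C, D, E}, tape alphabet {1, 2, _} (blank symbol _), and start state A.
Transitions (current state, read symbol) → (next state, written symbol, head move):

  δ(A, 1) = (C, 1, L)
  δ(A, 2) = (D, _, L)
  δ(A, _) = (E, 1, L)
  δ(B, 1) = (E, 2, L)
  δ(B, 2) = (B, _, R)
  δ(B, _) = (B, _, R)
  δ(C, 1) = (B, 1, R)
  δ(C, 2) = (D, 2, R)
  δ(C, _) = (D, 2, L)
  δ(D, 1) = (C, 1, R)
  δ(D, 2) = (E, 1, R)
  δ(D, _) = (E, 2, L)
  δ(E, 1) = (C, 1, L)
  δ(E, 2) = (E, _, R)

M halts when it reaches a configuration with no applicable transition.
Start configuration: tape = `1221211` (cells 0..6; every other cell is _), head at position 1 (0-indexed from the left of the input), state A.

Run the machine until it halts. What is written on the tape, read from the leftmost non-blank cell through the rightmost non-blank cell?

1212121

A | 1[2]21211___   read 2 → write _, move L, go to D
D | [1]_21211___   read 1 → write 1, move R, go to C
C | 1[_]21211___   read _ → write 2, move L, go to D
D | [1]221211___   read 1 → write 1, move R, go to C
C | 1[2]21211___   read 2 → write 2, move R, go to D
D | 12[2]1211___   read 2 → write 1, move R, go to E
E | 121[1]211___   read 1 → write 1, move L, go to C
C | 12[1]1211___   read 1 → write 1, move R, go to B
B | 121[1]211___   read 1 → write 2, move L, go to E
E | 12[1]2211___   read 1 → write 1, move L, go to C
C | 1[2]12211___   read 2 → write 2, move R, go to D
D | 12[1]2211___   read 1 → write 1, move R, go to C
C | 121[2]211___   read 2 → write 2, move R, go to D
D | 1212[2]11___   read 2 → write 1, move R, go to E
E | 12121[1]1___   read 1 → write 1, move L, go to C
C | 1212[1]11___   read 1 → write 1, move R, go to B
B | 12121[1]1___   read 1 → write 2, move L, go to E
E | 1212[1]21___   read 1 → write 1, move L, go to C
C | 121[2]121___   read 2 → write 2, move R, go to D
D | 1212[1]21___   read 1 → write 1, move R, go to C
C | 12121[2]1___   read 2 → write 2, move R, go to D
D | 121212[1]___   read 1 → write 1, move R, go to C
C | 1212121[_]__   read _ → write 2, move L, go to D
D | 121212[1]2__   read 1 → write 1, move R, go to C
C | 1212121[2]__   read 2 → write 2, move R, go to D
D | 12121212[_]_   read _ → write 2, move L, go to E
E | 1212121[2]2_   read 2 → write _, move R, go to E
E | 1212121_[2]_   read 2 → write _, move R, go to E
E | 1212121__[_]
The non-blank tape span at halt is 1212121.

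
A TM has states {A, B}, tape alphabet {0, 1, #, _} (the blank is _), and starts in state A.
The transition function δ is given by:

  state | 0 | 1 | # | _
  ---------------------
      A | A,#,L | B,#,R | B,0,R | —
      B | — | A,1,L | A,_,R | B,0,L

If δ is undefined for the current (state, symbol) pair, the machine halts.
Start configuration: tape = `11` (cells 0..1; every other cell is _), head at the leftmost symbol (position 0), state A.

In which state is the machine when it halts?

state=A head=0 tape=_[1]1   (A,1)→(B,#,R)
state=B head=1 tape=_#[1]   (B,1)→(A,1,L)
state=A head=0 tape=_[#]1   (A,#)→(B,0,R)
state=B head=1 tape=_0[1]   (B,1)→(A,1,L)
state=A head=0 tape=_[0]1   (A,0)→(A,#,L)
state=A head=-1 tape=[_]#1
No transition is defined for (A, _); M halts in state A.

A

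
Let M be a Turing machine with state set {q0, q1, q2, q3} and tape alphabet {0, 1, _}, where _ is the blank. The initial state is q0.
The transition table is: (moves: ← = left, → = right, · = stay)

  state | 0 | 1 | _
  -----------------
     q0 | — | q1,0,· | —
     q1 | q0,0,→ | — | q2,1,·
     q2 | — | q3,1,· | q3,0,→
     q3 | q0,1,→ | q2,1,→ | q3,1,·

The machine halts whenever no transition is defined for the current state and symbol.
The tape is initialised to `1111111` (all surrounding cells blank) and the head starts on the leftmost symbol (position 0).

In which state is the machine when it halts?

q0 | [1]111111_   read 1 → write 0, move ·, go to q1
q1 | [0]111111_   read 0 → write 0, move →, go to q0
q0 | 0[1]11111_   read 1 → write 0, move ·, go to q1
q1 | 0[0]11111_   read 0 → write 0, move →, go to q0
q0 | 00[1]1111_   read 1 → write 0, move ·, go to q1
q1 | 00[0]1111_   read 0 → write 0, move →, go to q0
q0 | 000[1]111_   read 1 → write 0, move ·, go to q1
q1 | 000[0]111_   read 0 → write 0, move →, go to q0
q0 | 0000[1]11_   read 1 → write 0, move ·, go to q1
q1 | 0000[0]11_   read 0 → write 0, move →, go to q0
q0 | 00000[1]1_   read 1 → write 0, move ·, go to q1
q1 | 00000[0]1_   read 0 → write 0, move →, go to q0
q0 | 000000[1]_   read 1 → write 0, move ·, go to q1
q1 | 000000[0]_   read 0 → write 0, move →, go to q0
q0 | 0000000[_]
No transition is defined for (q0, _); M halts in state q0.

q0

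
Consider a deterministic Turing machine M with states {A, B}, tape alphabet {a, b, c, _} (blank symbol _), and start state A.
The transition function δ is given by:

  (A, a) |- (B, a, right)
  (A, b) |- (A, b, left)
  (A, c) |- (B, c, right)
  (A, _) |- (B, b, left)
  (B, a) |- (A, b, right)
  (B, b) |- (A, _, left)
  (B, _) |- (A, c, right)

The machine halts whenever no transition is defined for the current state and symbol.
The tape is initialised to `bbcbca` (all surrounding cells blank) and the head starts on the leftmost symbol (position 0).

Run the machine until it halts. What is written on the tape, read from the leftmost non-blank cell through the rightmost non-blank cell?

state=A head=0 tape=__[b]bcbca__   (A,b)→(A,b,left)
state=A head=-1 tape=_[_]bbcbca__   (A,_)→(B,b,left)
state=B head=-2 tape=[_]bbbcbca__   (B,_)→(A,c,right)
state=A head=-1 tape=c[b]bbcbca__   (A,b)→(A,b,left)
state=A head=-2 tape=[c]bbbcbca__   (A,c)→(B,c,right)
state=B head=-1 tape=c[b]bbcbca__   (B,b)→(A,_,left)
state=A head=-2 tape=[c]_bbcbca__   (A,c)→(B,c,right)
state=B head=-1 tape=c[_]bbcbca__   (B,_)→(A,c,right)
state=A head=0 tape=cc[b]bcbca__   (A,b)→(A,b,left)
state=A head=-1 tape=c[c]bbcbca__   (A,c)→(B,c,right)
state=B head=0 tape=cc[b]bcbca__   (B,b)→(A,_,left)
state=A head=-1 tape=c[c]_bcbca__   (A,c)→(B,c,right)
state=B head=0 tape=cc[_]bcbca__   (B,_)→(A,c,right)
state=A head=1 tape=ccc[b]cbca__   (A,b)→(A,b,left)
state=A head=0 tape=cc[c]bcbca__   (A,c)→(B,c,right)
state=B head=1 tape=ccc[b]cbca__   (B,b)→(A,_,left)
state=A head=0 tape=cc[c]_cbca__   (A,c)→(B,c,right)
state=B head=1 tape=ccc[_]cbca__   (B,_)→(A,c,right)
state=A head=2 tape=cccc[c]bca__   (A,c)→(B,c,right)
state=B head=3 tape=ccccc[b]ca__   (B,b)→(A,_,left)
state=A head=2 tape=cccc[c]_ca__   (A,c)→(B,c,right)
state=B head=3 tape=ccccc[_]ca__   (B,_)→(A,c,right)
state=A head=4 tape=cccccc[c]a__   (A,c)→(B,c,right)
state=B head=5 tape=ccccccc[a]__   (B,a)→(A,b,right)
state=A head=6 tape=cccccccb[_]_   (A,_)→(B,b,left)
state=B head=5 tape=ccccccc[b]b_   (B,b)→(A,_,left)
state=A head=4 tape=cccccc[c]_b_   (A,c)→(B,c,right)
state=B head=5 tape=ccccccc[_]b_   (B,_)→(A,c,right)
state=A head=6 tape=cccccccc[b]_   (A,b)→(A,b,left)
state=A head=5 tape=ccccccc[c]b_   (A,c)→(B,c,right)
state=B head=6 tape=cccccccc[b]_   (B,b)→(A,_,left)
state=A head=5 tape=ccccccc[c]__   (A,c)→(B,c,right)
state=B head=6 tape=cccccccc[_]_   (B,_)→(A,c,right)
state=A head=7 tape=ccccccccc[_]   (A,_)→(B,b,left)
state=B head=6 tape=cccccccc[c]b
The non-blank tape span at halt is cccccccccb.

cccccccccb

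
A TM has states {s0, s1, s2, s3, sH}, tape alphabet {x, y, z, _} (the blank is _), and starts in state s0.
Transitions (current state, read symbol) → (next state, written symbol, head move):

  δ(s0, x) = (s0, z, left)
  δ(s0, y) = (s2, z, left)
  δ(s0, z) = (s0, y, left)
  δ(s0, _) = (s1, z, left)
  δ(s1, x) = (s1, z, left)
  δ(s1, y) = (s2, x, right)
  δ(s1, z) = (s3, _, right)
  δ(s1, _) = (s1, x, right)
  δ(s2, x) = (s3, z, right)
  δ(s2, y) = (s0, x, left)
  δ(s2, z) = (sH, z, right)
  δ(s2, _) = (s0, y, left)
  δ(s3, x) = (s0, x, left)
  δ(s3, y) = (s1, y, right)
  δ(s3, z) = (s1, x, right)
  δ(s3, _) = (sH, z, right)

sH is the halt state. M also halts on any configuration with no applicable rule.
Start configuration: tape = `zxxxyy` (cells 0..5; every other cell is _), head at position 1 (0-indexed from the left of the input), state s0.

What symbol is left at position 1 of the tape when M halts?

state=s0 head=1 tape=__z[x]xxyy   (s0,x)→(s0,z,left)
state=s0 head=0 tape=__[z]zxxyy   (s0,z)→(s0,y,left)
state=s0 head=-1 tape=_[_]yzxxyy   (s0,_)→(s1,z,left)
state=s1 head=-2 tape=[_]zyzxxyy   (s1,_)→(s1,x,right)
state=s1 head=-1 tape=x[z]yzxxyy   (s1,z)→(s3,_,right)
state=s3 head=0 tape=x_[y]zxxyy   (s3,y)→(s1,y,right)
state=s1 head=1 tape=x_y[z]xxyy   (s1,z)→(s3,_,right)
state=s3 head=2 tape=x_y_[x]xyy   (s3,x)→(s0,x,left)
state=s0 head=1 tape=x_y[_]xxyy   (s0,_)→(s1,z,left)
state=s1 head=0 tape=x_[y]zxxyy   (s1,y)→(s2,x,right)
state=s2 head=1 tape=x_x[z]xxyy   (s2,z)→(sH,z,right)
state=sH head=2 tape=x_xz[x]xyy
Cell 1 holds z when M halts.

z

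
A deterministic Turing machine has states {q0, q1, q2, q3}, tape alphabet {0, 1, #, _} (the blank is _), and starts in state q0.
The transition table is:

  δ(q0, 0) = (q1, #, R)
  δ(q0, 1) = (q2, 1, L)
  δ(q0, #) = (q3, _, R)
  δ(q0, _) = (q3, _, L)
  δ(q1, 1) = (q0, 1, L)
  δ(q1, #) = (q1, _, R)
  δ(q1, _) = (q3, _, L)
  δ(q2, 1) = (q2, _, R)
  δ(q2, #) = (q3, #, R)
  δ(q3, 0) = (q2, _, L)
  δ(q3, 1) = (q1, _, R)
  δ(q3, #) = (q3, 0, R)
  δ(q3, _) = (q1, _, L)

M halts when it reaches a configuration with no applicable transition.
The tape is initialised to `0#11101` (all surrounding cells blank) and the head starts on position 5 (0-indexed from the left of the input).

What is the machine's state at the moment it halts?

state=q0 head=5 tape=0#111[0]1_   (q0,0)→(q1,#,R)
state=q1 head=6 tape=0#111#[1]_   (q1,1)→(q0,1,L)
state=q0 head=5 tape=0#111[#]1_   (q0,#)→(q3,_,R)
state=q3 head=6 tape=0#111_[1]_   (q3,1)→(q1,_,R)
state=q1 head=7 tape=0#111__[_]   (q1,_)→(q3,_,L)
state=q3 head=6 tape=0#111_[_]_   (q3,_)→(q1,_,L)
state=q1 head=5 tape=0#111[_]__   (q1,_)→(q3,_,L)
state=q3 head=4 tape=0#11[1]___   (q3,1)→(q1,_,R)
state=q1 head=5 tape=0#11_[_]__   (q1,_)→(q3,_,L)
state=q3 head=4 tape=0#11[_]___   (q3,_)→(q1,_,L)
state=q1 head=3 tape=0#1[1]____   (q1,1)→(q0,1,L)
state=q0 head=2 tape=0#[1]1____   (q0,1)→(q2,1,L)
state=q2 head=1 tape=0[#]11____   (q2,#)→(q3,#,R)
state=q3 head=2 tape=0#[1]1____   (q3,1)→(q1,_,R)
state=q1 head=3 tape=0#_[1]____   (q1,1)→(q0,1,L)
state=q0 head=2 tape=0#[_]1____   (q0,_)→(q3,_,L)
state=q3 head=1 tape=0[#]_1____   (q3,#)→(q3,0,R)
state=q3 head=2 tape=00[_]1____   (q3,_)→(q1,_,L)
state=q1 head=1 tape=0[0]_1____
No transition is defined for (q1, 0); M halts in state q1.

q1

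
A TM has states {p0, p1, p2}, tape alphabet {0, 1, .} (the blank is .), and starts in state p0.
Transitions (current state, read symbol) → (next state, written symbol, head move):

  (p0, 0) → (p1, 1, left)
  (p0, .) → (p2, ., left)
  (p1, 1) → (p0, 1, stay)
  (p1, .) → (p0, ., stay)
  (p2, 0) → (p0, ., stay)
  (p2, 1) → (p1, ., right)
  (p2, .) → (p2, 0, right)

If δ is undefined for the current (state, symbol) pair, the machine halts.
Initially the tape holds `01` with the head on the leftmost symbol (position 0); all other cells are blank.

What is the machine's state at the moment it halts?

p0

state=p0 head=0 tape=..[0]1   (p0,0)→(p1,1,left)
state=p1 head=-1 tape=.[.]11   (p1,.)→(p0,.,stay)
state=p0 head=-1 tape=.[.]11   (p0,.)→(p2,.,left)
state=p2 head=-2 tape=[.].11   (p2,.)→(p2,0,right)
state=p2 head=-1 tape=0[.]11   (p2,.)→(p2,0,right)
state=p2 head=0 tape=00[1]1   (p2,1)→(p1,.,right)
state=p1 head=1 tape=00.[1]   (p1,1)→(p0,1,stay)
state=p0 head=1 tape=00.[1]
No transition is defined for (p0, 1); M halts in state p0.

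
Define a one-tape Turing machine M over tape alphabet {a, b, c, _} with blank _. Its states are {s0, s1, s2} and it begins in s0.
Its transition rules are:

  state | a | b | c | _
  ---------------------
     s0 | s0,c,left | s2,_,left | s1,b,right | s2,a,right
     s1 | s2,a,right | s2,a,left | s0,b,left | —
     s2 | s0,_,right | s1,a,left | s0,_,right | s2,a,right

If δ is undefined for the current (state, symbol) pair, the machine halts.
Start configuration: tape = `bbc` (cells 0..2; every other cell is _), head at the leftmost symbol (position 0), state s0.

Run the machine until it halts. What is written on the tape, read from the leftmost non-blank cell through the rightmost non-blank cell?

aa_b

state=s0 head=0 tape=_[b]bc_   (s0,b)→(s2,_,left)
state=s2 head=-1 tape=[_]_bc_   (s2,_)→(s2,a,right)
state=s2 head=0 tape=a[_]bc_   (s2,_)→(s2,a,right)
state=s2 head=1 tape=aa[b]c_   (s2,b)→(s1,a,left)
state=s1 head=0 tape=a[a]ac_   (s1,a)→(s2,a,right)
state=s2 head=1 tape=aa[a]c_   (s2,a)→(s0,_,right)
state=s0 head=2 tape=aa_[c]_   (s0,c)→(s1,b,right)
state=s1 head=3 tape=aa_b[_]
The non-blank tape span at halt is aa_b.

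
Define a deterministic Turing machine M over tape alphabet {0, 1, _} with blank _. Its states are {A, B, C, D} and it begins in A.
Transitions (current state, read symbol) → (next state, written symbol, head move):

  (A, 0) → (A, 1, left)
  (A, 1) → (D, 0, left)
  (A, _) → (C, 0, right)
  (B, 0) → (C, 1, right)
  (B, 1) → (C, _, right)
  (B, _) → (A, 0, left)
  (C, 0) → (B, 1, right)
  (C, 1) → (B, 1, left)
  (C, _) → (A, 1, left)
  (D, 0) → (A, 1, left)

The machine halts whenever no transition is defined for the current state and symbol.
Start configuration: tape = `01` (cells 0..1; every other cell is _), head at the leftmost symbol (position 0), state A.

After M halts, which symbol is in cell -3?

A | ____[0]1   read 0 → write 1, move left, go to A
A | ___[_]11   read _ → write 0, move right, go to C
C | ___0[1]1   read 1 → write 1, move left, go to B
B | ___[0]11   read 0 → write 1, move right, go to C
C | ___1[1]1   read 1 → write 1, move left, go to B
B | ___[1]11   read 1 → write _, move right, go to C
C | ____[1]1   read 1 → write 1, move left, go to B
B | ___[_]11   read _ → write 0, move left, go to A
A | __[_]011   read _ → write 0, move right, go to C
C | __0[0]11   read 0 → write 1, move right, go to B
B | __01[1]1   read 1 → write _, move right, go to C
C | __01_[1]   read 1 → write 1, move left, go to B
B | __01[_]1   read _ → write 0, move left, go to A
A | __0[1]01   read 1 → write 0, move left, go to D
D | __[0]001   read 0 → write 1, move left, go to A
A | _[_]1001   read _ → write 0, move right, go to C
C | _0[1]001   read 1 → write 1, move left, go to B
B | _[0]1001   read 0 → write 1, move right, go to C
C | _1[1]001   read 1 → write 1, move left, go to B
B | _[1]1001   read 1 → write _, move right, go to C
C | __[1]001   read 1 → write 1, move left, go to B
B | _[_]1001   read _ → write 0, move left, go to A
A | [_]01001   read _ → write 0, move right, go to C
C | 0[0]1001   read 0 → write 1, move right, go to B
B | 01[1]001   read 1 → write _, move right, go to C
C | 01_[0]01   read 0 → write 1, move right, go to B
B | 01_1[0]1   read 0 → write 1, move right, go to C
C | 01_11[1]   read 1 → write 1, move left, go to B
B | 01_1[1]1   read 1 → write _, move right, go to C
C | 01_1_[1]   read 1 → write 1, move left, go to B
B | 01_1[_]1   read _ → write 0, move left, go to A
A | 01_[1]01   read 1 → write 0, move left, go to D
D | 01[_]001
Cell -3 holds 1 when M halts.

1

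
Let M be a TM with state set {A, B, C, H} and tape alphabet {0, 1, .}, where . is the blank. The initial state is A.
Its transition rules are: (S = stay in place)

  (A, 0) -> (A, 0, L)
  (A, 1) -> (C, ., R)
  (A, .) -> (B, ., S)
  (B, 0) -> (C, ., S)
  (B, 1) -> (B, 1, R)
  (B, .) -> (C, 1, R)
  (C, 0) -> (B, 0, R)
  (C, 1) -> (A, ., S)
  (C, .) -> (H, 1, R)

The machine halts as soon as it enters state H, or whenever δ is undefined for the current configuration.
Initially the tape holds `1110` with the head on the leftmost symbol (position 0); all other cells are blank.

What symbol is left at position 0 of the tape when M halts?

A | [1]110...   read 1 → write ., move R, go to C
C | .[1]10...   read 1 → write ., move S, go to A
A | .[.]10...   read . → write ., move S, go to B
B | .[.]10...   read . → write 1, move R, go to C
C | .1[1]0...   read 1 → write ., move S, go to A
A | .1[.]0...   read . → write ., move S, go to B
B | .1[.]0...   read . → write 1, move R, go to C
C | .11[0]...   read 0 → write 0, move R, go to B
B | .110[.]..   read . → write 1, move R, go to C
C | .1101[.].   read . → write 1, move R, go to H
H | .11011[.]
Cell 0 holds . when M halts.

.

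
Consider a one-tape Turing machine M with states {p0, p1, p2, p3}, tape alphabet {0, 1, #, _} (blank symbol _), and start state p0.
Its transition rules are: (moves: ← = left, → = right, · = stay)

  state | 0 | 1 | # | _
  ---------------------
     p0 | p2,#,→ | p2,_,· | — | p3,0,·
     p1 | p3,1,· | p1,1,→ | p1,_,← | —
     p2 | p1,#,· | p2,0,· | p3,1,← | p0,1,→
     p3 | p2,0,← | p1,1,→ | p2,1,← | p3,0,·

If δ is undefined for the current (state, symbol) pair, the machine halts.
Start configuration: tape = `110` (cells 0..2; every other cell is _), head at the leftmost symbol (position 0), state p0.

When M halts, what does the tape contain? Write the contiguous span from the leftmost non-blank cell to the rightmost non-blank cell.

p0 | [1]10__   read 1 → write _, move ·, go to p2
p2 | [_]10__   read _ → write 1, move →, go to p0
p0 | 1[1]0__   read 1 → write _, move ·, go to p2
p2 | 1[_]0__   read _ → write 1, move →, go to p0
p0 | 11[0]__   read 0 → write #, move →, go to p2
p2 | 11#[_]_   read _ → write 1, move →, go to p0
p0 | 11#1[_]   read _ → write 0, move ·, go to p3
p3 | 11#1[0]   read 0 → write 0, move ←, go to p2
p2 | 11#[1]0   read 1 → write 0, move ·, go to p2
p2 | 11#[0]0   read 0 → write #, move ·, go to p1
p1 | 11#[#]0   read # → write _, move ←, go to p1
p1 | 11[#]_0   read # → write _, move ←, go to p1
p1 | 1[1]__0   read 1 → write 1, move →, go to p1
p1 | 11[_]_0
The non-blank tape span at halt is 11__0.

11__0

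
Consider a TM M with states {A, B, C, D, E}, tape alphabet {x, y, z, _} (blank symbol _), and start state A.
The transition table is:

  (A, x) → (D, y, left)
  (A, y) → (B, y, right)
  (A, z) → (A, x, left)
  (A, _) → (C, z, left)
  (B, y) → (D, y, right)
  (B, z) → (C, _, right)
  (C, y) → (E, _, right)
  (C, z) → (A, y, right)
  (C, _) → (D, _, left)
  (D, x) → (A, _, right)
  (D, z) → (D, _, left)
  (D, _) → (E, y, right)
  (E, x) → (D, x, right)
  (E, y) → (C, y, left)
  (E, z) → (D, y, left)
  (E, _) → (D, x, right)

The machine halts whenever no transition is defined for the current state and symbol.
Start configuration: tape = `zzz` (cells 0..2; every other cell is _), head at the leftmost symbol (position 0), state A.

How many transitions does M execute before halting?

9

A | ___[z]zz   read z → write x, move left, go to A
A | __[_]xzz   read _ → write z, move left, go to C
C | _[_]zxzz   read _ → write _, move left, go to D
D | [_]_zxzz   read _ → write y, move right, go to E
E | y[_]zxzz   read _ → write x, move right, go to D
D | yx[z]xzz   read z → write _, move left, go to D
D | y[x]_xzz   read x → write _, move right, go to A
A | y_[_]xzz   read _ → write z, move left, go to C
C | y[_]zxzz   read _ → write _, move left, go to D
D | [y]_zxzz
M halts after 9 transitions.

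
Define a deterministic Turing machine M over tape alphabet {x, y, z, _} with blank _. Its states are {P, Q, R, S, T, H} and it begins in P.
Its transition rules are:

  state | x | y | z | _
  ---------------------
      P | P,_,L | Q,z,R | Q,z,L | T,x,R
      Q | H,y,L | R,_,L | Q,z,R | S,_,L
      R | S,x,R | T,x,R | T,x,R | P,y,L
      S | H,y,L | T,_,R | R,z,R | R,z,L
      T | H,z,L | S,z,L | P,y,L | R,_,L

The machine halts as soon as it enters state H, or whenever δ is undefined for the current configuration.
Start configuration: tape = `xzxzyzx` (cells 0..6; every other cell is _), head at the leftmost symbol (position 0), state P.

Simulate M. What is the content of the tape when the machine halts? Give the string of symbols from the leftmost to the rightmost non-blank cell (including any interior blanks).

xzxzzyzx

state=P head=0 tape=_[x]zxzyzx   (P,x)→(P,_,L)
state=P head=-1 tape=[_]_zxzyzx   (P,_)→(T,x,R)
state=T head=0 tape=x[_]zxzyzx   (T,_)→(R,_,L)
state=R head=-1 tape=[x]_zxzyzx   (R,x)→(S,x,R)
state=S head=0 tape=x[_]zxzyzx   (S,_)→(R,z,L)
state=R head=-1 tape=[x]zzxzyzx   (R,x)→(S,x,R)
state=S head=0 tape=x[z]zxzyzx   (S,z)→(R,z,R)
state=R head=1 tape=xz[z]xzyzx   (R,z)→(T,x,R)
state=T head=2 tape=xzx[x]zyzx   (T,x)→(H,z,L)
state=H head=1 tape=xz[x]zzyzx
The non-blank tape span at halt is xzxzzyzx.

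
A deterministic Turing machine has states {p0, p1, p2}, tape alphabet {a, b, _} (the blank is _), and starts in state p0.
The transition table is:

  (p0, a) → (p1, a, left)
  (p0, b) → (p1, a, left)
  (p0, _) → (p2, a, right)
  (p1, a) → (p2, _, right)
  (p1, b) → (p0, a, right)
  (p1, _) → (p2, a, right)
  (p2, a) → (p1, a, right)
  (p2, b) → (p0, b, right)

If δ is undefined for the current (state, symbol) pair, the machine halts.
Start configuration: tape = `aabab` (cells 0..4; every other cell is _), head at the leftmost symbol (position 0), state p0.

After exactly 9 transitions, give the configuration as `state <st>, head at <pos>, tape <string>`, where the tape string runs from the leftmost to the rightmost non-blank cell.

state=p0 head=0 tape=_[a]abab   (p0,a)→(p1,a,left)
state=p1 head=-1 tape=[_]aabab   (p1,_)→(p2,a,right)
state=p2 head=0 tape=a[a]abab   (p2,a)→(p1,a,right)
state=p1 head=1 tape=aa[a]bab   (p1,a)→(p2,_,right)
state=p2 head=2 tape=aa_[b]ab   (p2,b)→(p0,b,right)
state=p0 head=3 tape=aa_b[a]b   (p0,a)→(p1,a,left)
state=p1 head=2 tape=aa_[b]ab   (p1,b)→(p0,a,right)
state=p0 head=3 tape=aa_a[a]b   (p0,a)→(p1,a,left)
state=p1 head=2 tape=aa_[a]ab   (p1,a)→(p2,_,right)
state=p2 head=3 tape=aa__[a]b
After 9 steps: state p2, head at 3, tape aa__ab.

state p2, head at 3, tape aa__ab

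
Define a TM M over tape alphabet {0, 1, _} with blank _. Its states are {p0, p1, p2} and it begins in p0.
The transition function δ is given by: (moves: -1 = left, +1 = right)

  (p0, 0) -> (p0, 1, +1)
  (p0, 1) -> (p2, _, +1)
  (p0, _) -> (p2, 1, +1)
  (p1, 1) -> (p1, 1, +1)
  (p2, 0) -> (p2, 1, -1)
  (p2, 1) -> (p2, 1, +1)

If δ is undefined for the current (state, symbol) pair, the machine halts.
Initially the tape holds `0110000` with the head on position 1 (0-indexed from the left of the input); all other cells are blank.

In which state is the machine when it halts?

p0 | 0[1]10000_   read 1 → write _, move +1, go to p2
p2 | 0_[1]0000_   read 1 → write 1, move +1, go to p2
p2 | 0_1[0]000_   read 0 → write 1, move -1, go to p2
p2 | 0_[1]1000_   read 1 → write 1, move +1, go to p2
p2 | 0_1[1]000_   read 1 → write 1, move +1, go to p2
p2 | 0_11[0]00_   read 0 → write 1, move -1, go to p2
p2 | 0_1[1]100_   read 1 → write 1, move +1, go to p2
p2 | 0_11[1]00_   read 1 → write 1, move +1, go to p2
p2 | 0_111[0]0_   read 0 → write 1, move -1, go to p2
p2 | 0_11[1]10_   read 1 → write 1, move +1, go to p2
p2 | 0_111[1]0_   read 1 → write 1, move +1, go to p2
p2 | 0_1111[0]_   read 0 → write 1, move -1, go to p2
p2 | 0_111[1]1_   read 1 → write 1, move +1, go to p2
p2 | 0_1111[1]_   read 1 → write 1, move +1, go to p2
p2 | 0_11111[_]
No transition is defined for (p2, _); M halts in state p2.

p2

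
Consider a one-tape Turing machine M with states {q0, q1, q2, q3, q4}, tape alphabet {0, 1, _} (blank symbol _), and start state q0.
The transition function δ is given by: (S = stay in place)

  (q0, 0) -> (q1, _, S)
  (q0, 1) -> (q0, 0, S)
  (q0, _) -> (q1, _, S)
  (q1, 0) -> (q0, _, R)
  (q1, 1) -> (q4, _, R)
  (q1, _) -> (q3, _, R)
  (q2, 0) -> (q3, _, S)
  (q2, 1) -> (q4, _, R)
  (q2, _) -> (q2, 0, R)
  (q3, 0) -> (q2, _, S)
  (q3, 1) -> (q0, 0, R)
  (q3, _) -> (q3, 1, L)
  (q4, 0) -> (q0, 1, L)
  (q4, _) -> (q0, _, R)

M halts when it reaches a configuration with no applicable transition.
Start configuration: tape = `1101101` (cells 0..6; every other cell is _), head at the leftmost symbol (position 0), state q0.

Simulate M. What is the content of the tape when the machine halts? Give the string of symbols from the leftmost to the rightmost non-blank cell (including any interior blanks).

q0 | [1]101101___   read 1 → write 0, move S, go to q0
q0 | [0]101101___   read 0 → write _, move S, go to q1
q1 | [_]101101___   read _ → write _, move R, go to q3
q3 | _[1]01101___   read 1 → write 0, move R, go to q0
q0 | _0[0]1101___   read 0 → write _, move S, go to q1
q1 | _0[_]1101___   read _ → write _, move R, go to q3
q3 | _0_[1]101___   read 1 → write 0, move R, go to q0
q0 | _0_0[1]01___   read 1 → write 0, move S, go to q0
q0 | _0_0[0]01___   read 0 → write _, move S, go to q1
q1 | _0_0[_]01___   read _ → write _, move R, go to q3
q3 | _0_0_[0]1___   read 0 → write _, move S, go to q2
q2 | _0_0_[_]1___   read _ → write 0, move R, go to q2
q2 | _0_0_0[1]___   read 1 → write _, move R, go to q4
q4 | _0_0_0_[_]__   read _ → write _, move R, go to q0
q0 | _0_0_0__[_]_   read _ → write _, move S, go to q1
q1 | _0_0_0__[_]_   read _ → write _, move R, go to q3
q3 | _0_0_0___[_]   read _ → write 1, move L, go to q3
q3 | _0_0_0__[_]1   read _ → write 1, move L, go to q3
q3 | _0_0_0_[_]11   read _ → write 1, move L, go to q3
q3 | _0_0_0[_]111   read _ → write 1, move L, go to q3
q3 | _0_0_[0]1111   read 0 → write _, move S, go to q2
q2 | _0_0_[_]1111   read _ → write 0, move R, go to q2
q2 | _0_0_0[1]111   read 1 → write _, move R, go to q4
q4 | _0_0_0_[1]11
The non-blank tape span at halt is 0_0_0_111.

0_0_0_111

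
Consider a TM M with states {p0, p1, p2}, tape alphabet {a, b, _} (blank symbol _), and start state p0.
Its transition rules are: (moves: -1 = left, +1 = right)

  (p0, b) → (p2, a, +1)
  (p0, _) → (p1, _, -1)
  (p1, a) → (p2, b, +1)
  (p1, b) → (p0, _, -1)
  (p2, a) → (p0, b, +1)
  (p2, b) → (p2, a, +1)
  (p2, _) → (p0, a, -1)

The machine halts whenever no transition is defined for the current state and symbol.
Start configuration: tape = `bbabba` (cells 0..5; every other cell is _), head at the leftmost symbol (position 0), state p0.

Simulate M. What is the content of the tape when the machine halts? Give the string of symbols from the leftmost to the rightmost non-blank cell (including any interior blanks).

aabaa

p0 | [b]babba_   read b → write a, move +1, go to p2
p2 | a[b]abba_   read b → write a, move +1, go to p2
p2 | aa[a]bba_   read a → write b, move +1, go to p0
p0 | aab[b]ba_   read b → write a, move +1, go to p2
p2 | aaba[b]a_   read b → write a, move +1, go to p2
p2 | aabaa[a]_   read a → write b, move +1, go to p0
p0 | aabaab[_]   read _ → write _, move -1, go to p1
p1 | aabaa[b]_   read b → write _, move -1, go to p0
p0 | aaba[a]__
The non-blank tape span at halt is aabaa.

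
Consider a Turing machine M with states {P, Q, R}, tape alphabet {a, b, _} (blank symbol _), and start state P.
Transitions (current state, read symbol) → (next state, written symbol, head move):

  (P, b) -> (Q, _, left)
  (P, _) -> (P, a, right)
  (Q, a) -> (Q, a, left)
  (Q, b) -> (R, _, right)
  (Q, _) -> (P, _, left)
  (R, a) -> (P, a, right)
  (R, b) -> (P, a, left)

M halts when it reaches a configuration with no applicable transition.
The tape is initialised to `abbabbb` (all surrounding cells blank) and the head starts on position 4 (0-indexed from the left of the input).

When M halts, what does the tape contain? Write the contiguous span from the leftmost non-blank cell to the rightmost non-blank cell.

state=P head=4 tape=__abba[b]bb   (P,b)→(Q,_,left)
state=Q head=3 tape=__abb[a]_bb   (Q,a)→(Q,a,left)
state=Q head=2 tape=__ab[b]a_bb   (Q,b)→(R,_,right)
state=R head=3 tape=__ab_[a]_bb   (R,a)→(P,a,right)
state=P head=4 tape=__ab_a[_]bb   (P,_)→(P,a,right)
state=P head=5 tape=__ab_aa[b]b   (P,b)→(Q,_,left)
state=Q head=4 tape=__ab_a[a]_b   (Q,a)→(Q,a,left)
state=Q head=3 tape=__ab_[a]a_b   (Q,a)→(Q,a,left)
state=Q head=2 tape=__ab[_]aa_b   (Q,_)→(P,_,left)
state=P head=1 tape=__a[b]_aa_b   (P,b)→(Q,_,left)
state=Q head=0 tape=__[a]__aa_b   (Q,a)→(Q,a,left)
state=Q head=-1 tape=_[_]a__aa_b   (Q,_)→(P,_,left)
state=P head=-2 tape=[_]_a__aa_b   (P,_)→(P,a,right)
state=P head=-1 tape=a[_]a__aa_b   (P,_)→(P,a,right)
state=P head=0 tape=aa[a]__aa_b
The non-blank tape span at halt is aaa__aa_b.

aaa__aa_b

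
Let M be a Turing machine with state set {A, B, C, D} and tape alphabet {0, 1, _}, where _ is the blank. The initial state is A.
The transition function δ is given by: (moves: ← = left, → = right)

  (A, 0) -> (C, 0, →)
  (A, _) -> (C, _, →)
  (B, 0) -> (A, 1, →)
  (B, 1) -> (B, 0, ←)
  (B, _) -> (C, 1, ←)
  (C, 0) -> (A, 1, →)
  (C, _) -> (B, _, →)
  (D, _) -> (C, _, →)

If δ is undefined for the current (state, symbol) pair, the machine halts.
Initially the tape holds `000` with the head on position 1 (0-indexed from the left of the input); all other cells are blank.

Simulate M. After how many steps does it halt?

A | 0[0]0___   read 0 → write 0, move →, go to C
C | 00[0]___   read 0 → write 1, move →, go to A
A | 001[_]__   read _ → write _, move →, go to C
C | 001_[_]_   read _ → write _, move →, go to B
B | 001__[_]   read _ → write 1, move ←, go to C
C | 001_[_]1   read _ → write _, move →, go to B
B | 001__[1]   read 1 → write 0, move ←, go to B
B | 001_[_]0   read _ → write 1, move ←, go to C
C | 001[_]10   read _ → write _, move →, go to B
B | 001_[1]0   read 1 → write 0, move ←, go to B
B | 001[_]00   read _ → write 1, move ←, go to C
C | 00[1]100
M halts after 11 transitions.

11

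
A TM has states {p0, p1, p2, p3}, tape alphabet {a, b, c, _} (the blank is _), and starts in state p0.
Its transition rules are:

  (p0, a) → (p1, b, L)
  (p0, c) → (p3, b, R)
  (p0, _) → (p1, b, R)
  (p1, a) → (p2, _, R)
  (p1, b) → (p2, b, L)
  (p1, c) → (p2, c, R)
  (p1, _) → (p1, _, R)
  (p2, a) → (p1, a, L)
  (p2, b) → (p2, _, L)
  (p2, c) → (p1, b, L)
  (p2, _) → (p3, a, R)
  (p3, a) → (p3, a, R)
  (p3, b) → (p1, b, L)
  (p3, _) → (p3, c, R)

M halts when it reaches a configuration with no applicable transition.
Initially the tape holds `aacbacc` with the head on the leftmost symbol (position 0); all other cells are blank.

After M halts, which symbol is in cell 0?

c

state=p0 head=0 tape=_[a]acbacc   (p0,a)→(p1,b,L)
state=p1 head=-1 tape=[_]bacbacc   (p1,_)→(p1,_,R)
state=p1 head=0 tape=_[b]acbacc   (p1,b)→(p2,b,L)
state=p2 head=-1 tape=[_]bacbacc   (p2,_)→(p3,a,R)
state=p3 head=0 tape=a[b]acbacc   (p3,b)→(p1,b,L)
state=p1 head=-1 tape=[a]bacbacc   (p1,a)→(p2,_,R)
state=p2 head=0 tape=_[b]acbacc   (p2,b)→(p2,_,L)
state=p2 head=-1 tape=[_]_acbacc   (p2,_)→(p3,a,R)
state=p3 head=0 tape=a[_]acbacc   (p3,_)→(p3,c,R)
state=p3 head=1 tape=ac[a]cbacc   (p3,a)→(p3,a,R)
state=p3 head=2 tape=aca[c]bacc
Cell 0 holds c when M halts.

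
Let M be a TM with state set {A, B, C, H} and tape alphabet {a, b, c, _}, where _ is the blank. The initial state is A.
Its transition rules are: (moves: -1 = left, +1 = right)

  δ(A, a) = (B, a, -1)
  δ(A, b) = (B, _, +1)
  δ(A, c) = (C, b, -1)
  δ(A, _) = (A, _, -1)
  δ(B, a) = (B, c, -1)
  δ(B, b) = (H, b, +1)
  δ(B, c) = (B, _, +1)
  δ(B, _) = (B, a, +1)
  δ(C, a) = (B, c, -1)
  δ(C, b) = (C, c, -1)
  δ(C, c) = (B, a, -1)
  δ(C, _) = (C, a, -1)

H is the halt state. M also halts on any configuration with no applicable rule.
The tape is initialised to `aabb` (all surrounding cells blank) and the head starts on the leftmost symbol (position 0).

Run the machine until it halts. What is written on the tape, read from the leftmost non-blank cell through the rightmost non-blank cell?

A | __[a]abb   read a → write a, move -1, go to B
B | _[_]aabb   read _ → write a, move +1, go to B
B | _a[a]abb   read a → write c, move -1, go to B
B | _[a]cabb   read a → write c, move -1, go to B
B | [_]ccabb   read _ → write a, move +1, go to B
B | a[c]cabb   read c → write _, move +1, go to B
B | a_[c]abb   read c → write _, move +1, go to B
B | a__[a]bb   read a → write c, move -1, go to B
B | a_[_]cbb   read _ → write a, move +1, go to B
B | a_a[c]bb   read c → write _, move +1, go to B
B | a_a_[b]b   read b → write b, move +1, go to H
H | a_a_b[b]
The non-blank tape span at halt is a_a_bb.

a_a_bb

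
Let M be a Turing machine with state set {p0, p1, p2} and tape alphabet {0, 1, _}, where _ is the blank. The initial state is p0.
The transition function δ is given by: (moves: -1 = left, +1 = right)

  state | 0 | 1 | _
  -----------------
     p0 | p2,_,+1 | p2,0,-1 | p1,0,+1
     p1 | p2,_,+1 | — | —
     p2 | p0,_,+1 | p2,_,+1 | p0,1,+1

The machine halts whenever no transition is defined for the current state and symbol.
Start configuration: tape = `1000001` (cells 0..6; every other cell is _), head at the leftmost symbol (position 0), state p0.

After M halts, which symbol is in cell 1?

_

state=p0 head=0 tape=_[1]000001___   (p0,1)→(p2,0,-1)
state=p2 head=-1 tape=[_]0000001___   (p2,_)→(p0,1,+1)
state=p0 head=0 tape=1[0]000001___   (p0,0)→(p2,_,+1)
state=p2 head=1 tape=1_[0]00001___   (p2,0)→(p0,_,+1)
state=p0 head=2 tape=1__[0]0001___   (p0,0)→(p2,_,+1)
state=p2 head=3 tape=1___[0]001___   (p2,0)→(p0,_,+1)
state=p0 head=4 tape=1____[0]01___   (p0,0)→(p2,_,+1)
state=p2 head=5 tape=1_____[0]1___   (p2,0)→(p0,_,+1)
state=p0 head=6 tape=1______[1]___   (p0,1)→(p2,0,-1)
state=p2 head=5 tape=1_____[_]0___   (p2,_)→(p0,1,+1)
state=p0 head=6 tape=1_____1[0]___   (p0,0)→(p2,_,+1)
state=p2 head=7 tape=1_____1_[_]__   (p2,_)→(p0,1,+1)
state=p0 head=8 tape=1_____1_1[_]_   (p0,_)→(p1,0,+1)
state=p1 head=9 tape=1_____1_10[_]
Cell 1 holds _ when M halts.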